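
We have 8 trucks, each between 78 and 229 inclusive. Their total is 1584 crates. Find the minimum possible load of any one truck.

To make one truck as small as possible, make the other 7 as large as possible.
The other 7 can take up 7 × 229 = 1603 ≥ 1584 − 78, so one truck can sit at its floor of 78.
Achievable: one at 78 and the other 7 totalling 1506, which fits since 7 × 78 ≤ 1506 ≤ 7 × 229.

78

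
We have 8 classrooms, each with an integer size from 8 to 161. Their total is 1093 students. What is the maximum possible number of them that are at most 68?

2

Suppose k of them are at most 68. Those contribute at most 68 each and the rest at most 161 each.
So the total is at most 68k + 161(8 − k) = 1288 − 93k. This must still be ≥ 1093, so k ≤ 2.
k = 2 is achieved by 2 values at 68 and 6 at 161, total 1102; lower one of the 161's by 9 (still > 68) to reach 1093.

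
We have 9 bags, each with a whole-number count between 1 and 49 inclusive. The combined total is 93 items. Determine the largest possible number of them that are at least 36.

Suppose k of them are at least 36. Those contribute at least 36 each and the other 9 − k at least 1 each.
So the total is at least 36k + 1(9 − k) = 9 + 35k. This must be ≤ 93, giving k ≤ 2.
k = 2 is achieved by 2 values at 36 and 7 at 1, total 79; add 14 to one value (staying below 36) to reach 93.

2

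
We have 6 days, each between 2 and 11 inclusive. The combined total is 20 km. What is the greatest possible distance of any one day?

10

Maximizing one value means minimizing the remaining 5.
The other 5 contribute at least 5 × 2 = 10, leaving at most 20 − 10 = 10.
Since 10 ≤ 11, this is achievable: one at 10 and 5 at 2.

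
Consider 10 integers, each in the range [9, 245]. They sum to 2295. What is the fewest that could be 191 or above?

Each value short of 191 is at most 190, costing at least 245 − 190 = 55 against the maximum total of 2450.
We can afford to lose at most 2450 − 2295 = 155, so at most ⌊155/55⌋ = 2 fall short, and at least 8 are ≥ 191.
Exactly 8 works: 8 values at 245 and 2 at 190 total 2340; lower one of the high values by 45 (still ≥ 191) to hit 2295.

8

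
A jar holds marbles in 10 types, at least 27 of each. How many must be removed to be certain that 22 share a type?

You could draw 21 of every type without reaching 22 of any — 210 in all.
One more forces 22 of some type, so 210 + 1 = 211.

211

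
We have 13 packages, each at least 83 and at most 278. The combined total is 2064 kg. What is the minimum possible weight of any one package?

To make one package as small as possible, make the other 12 as large as possible.
The other 12 can take up 12 × 278 = 3336 ≥ 2064 − 83, so one package can sit at its floor of 83.
Achievable: one at 83 and the other 12 totalling 1981, which fits since 12 × 83 ≤ 1981 ≤ 12 × 278.

83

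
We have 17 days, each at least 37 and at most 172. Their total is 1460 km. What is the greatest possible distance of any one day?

To make one day as large as possible, make the other 16 as small as possible.
The other 16 contribute at least 16 × 37 = 592, leaving at most 1460 − 592 = 868.
But each day is capped at 172, so the maximum is 172.
Achievable: one at 172 and the other 16 totalling 1288, which fits since 16 × 37 ≤ 1288 ≤ 16 × 172.

172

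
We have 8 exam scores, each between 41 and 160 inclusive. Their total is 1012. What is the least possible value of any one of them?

Minimizing one value means maximizing the remaining 7.
The other 7 can take up 7 × 160 = 1120 ≥ 1012 − 41, so one score can sit at its floor of 41.
Achievable: one at 41 and the other 7 totalling 971, which fits since 7 × 41 ≤ 971 ≤ 7 × 160.

41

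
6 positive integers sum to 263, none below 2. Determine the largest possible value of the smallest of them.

43

The 6 values sum to 263, so their minimum is at most ⌊263/6⌋ = 43.
Achievable: 1 of them at 43 and 5 at 44 total 263.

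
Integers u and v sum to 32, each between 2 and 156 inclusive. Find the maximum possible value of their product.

256

For a fixed sum, the product uv is largest when u and v are as close as possible.
Taking u = 16 and v = 16 (both in [2, 156]) gives uv = 256.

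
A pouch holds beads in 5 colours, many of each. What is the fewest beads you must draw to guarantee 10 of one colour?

In the worst case you draw 9 of each of the 5 colours: 5 × 9 = 45.
One more forces 10 of some colour, so 45 + 1 = 46.

46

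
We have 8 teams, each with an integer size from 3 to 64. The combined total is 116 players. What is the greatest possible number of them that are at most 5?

Suppose k of them are at most 5. Those contribute at most 5 each and the rest at most 64 each.
So the total is at most 5k + 64(8 − k) = 512 − 59k. This must still be ≥ 116, so k ≤ 6.
k = 6 is achieved by 6 values at 5 and 2 at 64, total 158; lower one of the 64's by 42 (still > 5) to reach 116.

6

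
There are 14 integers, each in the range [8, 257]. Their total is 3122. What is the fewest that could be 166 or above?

If only k of them are at least 166, the other 14 − k are at most 165, so the total is at most k·257 + (14 − k)·165.
This must reach 3122, so k·257 + (14 − k)·165 ≥ 3122, giving k ≥ 9.
Exactly 9 works: 9 values at 257 and 5 at 165 total 3138; lower one of the high values by 16 (still ≥ 166) to hit 3122.

9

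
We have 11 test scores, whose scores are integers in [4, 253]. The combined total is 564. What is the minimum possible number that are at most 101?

Let j be the number exceeding 101. Then the total is ≥ 102·j + 4·(11 − j) = 44 + 98j.
So 98j ≤ 520 and j ≤ 5; hence at least 11 − 5 = 6 are ≤ 101.
Exactly 6 works: 6 values at 4 and 5 at 102 total 534; raise one of the low values by 30 (still ≤ 101) to hit 564.

6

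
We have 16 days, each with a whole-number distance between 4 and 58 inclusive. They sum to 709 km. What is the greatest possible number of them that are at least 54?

12

Suppose k of them are at least 54. Those contribute at least 54 each and the other 16 − k at least 4 each.
So the total is at least 54k + 4(16 − k) = 64 + 50k. This must be ≤ 709, giving k ≤ 12.
k = 12 is achieved by 12 values at 54 and 4 at 4, total 664; add 45 to one value (staying below 54) to reach 709.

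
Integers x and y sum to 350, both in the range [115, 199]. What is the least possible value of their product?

xy = x(350 − x) is concave in x, so over [151, 199] it is minimized at an endpoint.
At the endpoint x = 151, y = 350 − 151 = 199, so xy = 151 × 199 = 30049.

30049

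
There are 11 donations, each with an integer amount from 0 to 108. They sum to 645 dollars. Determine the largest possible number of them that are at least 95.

Suppose k of them are at least 95. Those contribute at least 95 each and the other 11 − k at least 0 each.
So the total is at least 95k + 0(11 − k) = 0 + 95k. This must be ≤ 645, giving k ≤ 6.
k = 6 is achieved by 6 values at 95 and 5 at 0, total 570; add 75 to one value (staying below 95) to reach 645.

6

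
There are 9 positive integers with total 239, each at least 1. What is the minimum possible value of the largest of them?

The 9 values sum to 239, so their maximum is at least ⌈239/9⌉ = 27.
Achievable: 5 of them at 27 and 4 at 26 total 239.

27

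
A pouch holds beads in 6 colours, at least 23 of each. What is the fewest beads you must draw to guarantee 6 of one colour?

In the worst case you draw 5 of each of the 6 colours: 6 × 5 = 30.
One more forces 6 of some colour, so 30 + 1 = 31.

31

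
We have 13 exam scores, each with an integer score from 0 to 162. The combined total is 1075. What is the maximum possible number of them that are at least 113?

9

With k values at 113 or above and the rest at least 0, the sum is at least 0 + 113k.
Since the sum is 1075, we need 113k ≤ 1075, i.e. k ≤ 9.
k = 9 is achieved by 9 values at 113 and 4 at 0, total 1017; add 58 to one value (staying below 113) to reach 1075.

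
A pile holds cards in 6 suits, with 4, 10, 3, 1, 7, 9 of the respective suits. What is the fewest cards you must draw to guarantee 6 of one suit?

24

In the worst case you take as many as possible of each suit without reaching 6: 4 + 5 + 3 + 1 + 5 + 5 = 23.
The next one must give 6 of some suit, so 23 + 1 = 24.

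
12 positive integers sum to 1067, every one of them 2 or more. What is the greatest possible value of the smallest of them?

88

The average is 1067/12 < 89, so some value is ≤ 88.
Achievable: 1 of them at 88 and 11 at 89 total 1067.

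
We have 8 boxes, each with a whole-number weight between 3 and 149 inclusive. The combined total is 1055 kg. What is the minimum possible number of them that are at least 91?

6

Each value short of 91 is at most 90, costing at least 149 − 90 = 59 against the maximum total of 1192.
We can afford to lose at most 1192 − 1055 = 137, so at most ⌊137/59⌋ = 2 fall short, and at least 6 are ≥ 91.
Exactly 6 works: 6 values at 149 and 2 at 90 total 1074; lower one of the high values by 19 (still ≥ 91) to hit 1055.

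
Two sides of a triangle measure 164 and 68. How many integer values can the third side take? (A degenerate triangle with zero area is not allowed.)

The triangle inequality gives |164 − 68| < c < 164 + 68, i.e. 96 < c < 232.
So c can be any integer from 97 to 231: 135 values.

135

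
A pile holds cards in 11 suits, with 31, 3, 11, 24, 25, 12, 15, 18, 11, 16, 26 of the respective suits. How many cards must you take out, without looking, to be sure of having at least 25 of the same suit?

183

In the worst case you take as many as possible of each suit without reaching 25: 24 + 3 + 11 + 24 + 24 + 12 + 15 + 18 + 11 + 16 + 24 = 182.
The next one must give 25 of some suit, so 182 + 1 = 183.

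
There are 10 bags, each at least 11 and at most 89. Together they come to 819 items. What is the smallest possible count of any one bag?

Minimizing one value means maximizing the remaining 9.
The other 9 contribute at most 9 × 89 = 801, leaving at least 819 − 801 = 18.
Since 18 ≥ 11, this is achievable: one at 18 and 9 at 89.

18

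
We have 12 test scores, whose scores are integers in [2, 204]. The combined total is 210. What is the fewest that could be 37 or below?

Let j be the number exceeding 37. Then the total is ≥ 38·j + 2·(12 − j) = 24 + 36j.
So 36j ≤ 186 and j ≤ 5; hence at least 12 − 5 = 7 are ≤ 37.
Exactly 7 works: 7 values at 2 and 5 at 38 total 204; raise one of the low values by 6 (still ≤ 37) to hit 210.

7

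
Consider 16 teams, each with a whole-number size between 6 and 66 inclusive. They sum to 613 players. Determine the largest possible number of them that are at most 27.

Each value at 27 or below falls at least 66 − 27 = 39 short of the ceiling 66.
The ceiling total is 16 × 66 = 1056, and we need 613, so at most ⌊(1056 − 613)/39⌋ = 11 can be that low.
k = 11 is achieved by 11 values at 27 and 5 at 66, total 627; lower one of the 66's by 14 (still > 27) to reach 613.

11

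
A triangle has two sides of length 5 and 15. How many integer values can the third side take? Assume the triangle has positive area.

9

The triangle inequality gives |5 − 15| < c < 5 + 15, i.e. 10 < c < 20.
So c can be any integer from 11 to 19: 9 values.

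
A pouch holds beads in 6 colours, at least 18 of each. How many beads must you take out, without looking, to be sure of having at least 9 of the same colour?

You could draw 8 of every colour without reaching 9 of any — 48 in all.
One more forces 9 of some colour, so 48 + 1 = 49.

49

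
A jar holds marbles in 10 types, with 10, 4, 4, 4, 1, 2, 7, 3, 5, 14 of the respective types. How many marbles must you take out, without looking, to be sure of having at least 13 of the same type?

In the worst case you take as many as possible of each type without reaching 13: 10 + 4 + 4 + 4 + 1 + 2 + 7 + 3 + 5 + 12 = 52.
The next one must give 13 of some type, so 52 + 1 = 53.

53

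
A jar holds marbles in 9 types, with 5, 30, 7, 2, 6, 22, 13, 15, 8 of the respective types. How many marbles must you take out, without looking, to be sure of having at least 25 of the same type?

In the worst case you take as many as possible of each type without reaching 25: 5 + 24 + 7 + 2 + 6 + 22 + 13 + 15 + 8 = 102.
The next one must give 25 of some type, so 102 + 1 = 103.

103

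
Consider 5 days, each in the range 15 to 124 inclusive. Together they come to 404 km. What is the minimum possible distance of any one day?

15

Minimizing one value means maximizing the remaining 4.
The other 4 can take up 4 × 124 = 496 ≥ 404 − 15, so one day can sit at its floor of 15.
Achievable: one at 15 and the other 4 totalling 389, which fits since 4 × 15 ≤ 389 ≤ 4 × 124.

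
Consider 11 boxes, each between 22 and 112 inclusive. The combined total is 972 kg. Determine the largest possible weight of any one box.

112

Maximizing one value means minimizing the remaining 10.
The other 10 contribute at least 10 × 22 = 220, leaving at most 972 − 220 = 752.
But each box is capped at 112, so the maximum is 112.
Achievable: one at 112 and the other 10 totalling 860, which fits since 10 × 22 ≤ 860 ≤ 10 × 112.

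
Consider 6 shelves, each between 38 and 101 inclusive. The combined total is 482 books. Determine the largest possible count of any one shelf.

101

To make one shelf as large as possible, make the other 5 as small as possible.
The other 5 contribute at least 5 × 38 = 190, leaving at most 482 − 190 = 292.
But each shelf is capped at 101, so the maximum is 101.
Achievable: one at 101 and the other 5 totalling 381, which fits since 5 × 38 ≤ 381 ≤ 5 × 101.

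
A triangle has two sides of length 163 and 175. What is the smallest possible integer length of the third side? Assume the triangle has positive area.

The third side must exceed |163 − 175| = 12.
The smallest integer above 12 is 13.

13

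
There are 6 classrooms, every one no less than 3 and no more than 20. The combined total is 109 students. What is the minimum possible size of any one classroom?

Minimizing one value means maximizing the remaining 5.
The other 5 contribute at most 5 × 20 = 100, leaving at least 109 − 100 = 9.
Since 9 ≥ 3, this is achievable: one at 9 and 5 at 20.

9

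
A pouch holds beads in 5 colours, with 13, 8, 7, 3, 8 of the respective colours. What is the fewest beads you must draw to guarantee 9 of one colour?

In the worst case you take as many as possible of each colour without reaching 9: 8 + 8 + 7 + 3 + 8 = 34.
The next one must give 9 of some colour, so 34 + 1 = 35.

35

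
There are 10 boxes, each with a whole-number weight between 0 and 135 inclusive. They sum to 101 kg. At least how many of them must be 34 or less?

If only k of them are at most 34, the other 10 − k are at least 35, so the total is at least (10 − k)·35 + k·0.
This is ≤ 101, so (10 − k)·35 + 0k ≤ 101, which gives k ≥ 8.
Exactly 8 works: 8 values at 0 and 2 at 35 total 70; raise one of the low values by 31 (still ≤ 34) to hit 101.

8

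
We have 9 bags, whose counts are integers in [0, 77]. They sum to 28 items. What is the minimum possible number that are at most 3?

Each value above 3 is at least 4, contributing at least 4 − 0 = 4 above the floor 0.
The sum exceeds the floor total 0 by 28, so at most ⌊28/4⌋ = 7 exceed 3, and at least 2 are ≤ 3.
Exactly 2 works: 2 values at 0 and 7 at 4 total 28.

2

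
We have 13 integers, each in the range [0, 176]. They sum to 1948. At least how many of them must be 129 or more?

Suppose at most 13 − j of them reach 129; then j values are ≤ 128 and the rest ≤ 176.
The total is then ≤ 128·j + 176·(13 − j) = 2288 − 48j. For this to be ≥ 1948 we need j ≤ 7, so at least 13 − 7 = 6 must reach 129.
Exactly 6 works: 6 values at 176 and 7 at 128 total 1952; lower one of the high values by 4 (still ≥ 129) to hit 1948.

6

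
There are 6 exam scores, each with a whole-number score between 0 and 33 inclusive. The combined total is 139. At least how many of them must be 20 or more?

2

Suppose at most 6 − j of them reach 20; then j values are ≤ 19 and the rest ≤ 33.
The total is then ≤ 19·j + 33·(6 − j) = 198 − 14j. For this to be ≥ 139 we need j ≤ 4, so at least 6 − 4 = 2 must reach 20.
Exactly 2 works: 2 values at 33 and 4 at 19 total 142; lower one of the high values by 3 (still ≥ 20) to hit 139.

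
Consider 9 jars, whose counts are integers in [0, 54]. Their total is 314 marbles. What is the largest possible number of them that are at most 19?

4

Each value at 19 or below falls at least 54 − 19 = 35 short of the ceiling 54.
The ceiling total is 9 × 54 = 486, and we need 314, so at most ⌊(486 − 314)/35⌋ = 4 can be that low.
k = 4 is achieved by 4 values at 19 and 5 at 54, total 346; lower one of the 54's by 32 (still > 19) to reach 314.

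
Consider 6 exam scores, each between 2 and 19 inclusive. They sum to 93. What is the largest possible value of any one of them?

19

To make one score as large as possible, make the other 5 as small as possible.
The other 5 contribute at least 5 × 2 = 10, leaving at most 93 − 10 = 83.
But each score is capped at 19, so the maximum is 19.
Achievable: one at 19 and the other 5 totalling 74, which fits since 5 × 2 ≤ 74 ≤ 5 × 19.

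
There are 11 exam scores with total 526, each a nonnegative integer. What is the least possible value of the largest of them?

48

The 11 values sum to 526, so their maximum is at least ⌈526/11⌉ = 48.
Equality holds with 9 values of 48 and 2 values of 47.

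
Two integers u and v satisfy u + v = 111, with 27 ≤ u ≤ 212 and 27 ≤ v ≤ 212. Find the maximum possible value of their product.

3080

With u + v fixed, uv peaks when the two are closest together.
Taking u = 55 and v = 56 (both in [27, 212]) gives uv = 3080.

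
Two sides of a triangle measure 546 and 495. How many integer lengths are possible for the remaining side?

The triangle inequality gives |546 − 495| < c < 546 + 495, i.e. 51 < c < 1041.
So c can be any integer from 52 to 1040: 989 values.

989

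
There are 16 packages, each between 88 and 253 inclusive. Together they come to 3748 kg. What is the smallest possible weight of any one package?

Minimizing one value means maximizing the remaining 15.
The other 15 can take up 15 × 253 = 3795 ≥ 3748 − 88, so one package can sit at its floor of 88.
Achievable: one at 88 and the other 15 totalling 3660, which fits since 15 × 88 ≤ 3660 ≤ 15 × 253.

88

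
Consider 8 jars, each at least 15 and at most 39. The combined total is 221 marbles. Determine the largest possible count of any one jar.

39

To make one jar as large as possible, make the other 7 as small as possible.
The other 7 contribute at least 7 × 15 = 105, leaving at most 221 − 105 = 116.
But each jar is capped at 39, so the maximum is 39.
Achievable: one at 39 and the other 7 totalling 182, which fits since 7 × 15 ≤ 182 ≤ 7 × 39.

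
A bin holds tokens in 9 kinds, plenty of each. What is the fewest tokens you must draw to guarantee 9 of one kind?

In the worst case you draw 8 of each of the 9 kinds: 9 × 8 = 72.
One more forces 9 of some kind, so 72 + 1 = 73.

73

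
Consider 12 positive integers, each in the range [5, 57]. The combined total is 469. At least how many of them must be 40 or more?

Suppose at most 12 − j of them reach 40; then j values are ≤ 39 and the rest ≤ 57.
The total is then ≤ 39·j + 57·(12 − j) = 684 − 18j. For this to be ≥ 469 we need j ≤ 11, so at least 12 − 11 = 1 must reach 40.
Exactly 1 works: 1 value at 57 and 11 at 39 total 486; lower one of the high values by 17 (still ≥ 40) to hit 469.

1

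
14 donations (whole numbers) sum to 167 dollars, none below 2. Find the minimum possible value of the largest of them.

The average is 167/14 > 11, so not all 14 can be 11 or less; the largest is ≥ 12.
Equality holds with 13 values of 12 and 1 value of 11.

12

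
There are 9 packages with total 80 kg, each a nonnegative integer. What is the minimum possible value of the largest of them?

The 9 values sum to 80, so their maximum is at least ⌈80/9⌉ = 9.
Taking 1 copy of 8 and 8 copies of 9 gives exactly 80, so 9 is attained.

9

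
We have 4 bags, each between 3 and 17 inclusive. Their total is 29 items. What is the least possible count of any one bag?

3

Minimizing one value means maximizing the remaining 3.
The other 3 can take up 3 × 17 = 51 ≥ 29 − 3, so one bag can sit at its floor of 3.
Achievable: one at 3 and the other 3 totalling 26, which fits since 3 × 3 ≤ 26 ≤ 3 × 17.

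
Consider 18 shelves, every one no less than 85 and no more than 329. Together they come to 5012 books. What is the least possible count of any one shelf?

To make one shelf as small as possible, make the other 17 as large as possible.
The other 17 can take up 17 × 329 = 5593 ≥ 5012 − 85, so one shelf can sit at its floor of 85.
Achievable: one at 85 and the other 17 totalling 4927, which fits since 17 × 85 ≤ 4927 ≤ 17 × 329.

85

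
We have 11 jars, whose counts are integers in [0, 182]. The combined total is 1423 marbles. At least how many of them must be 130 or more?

If only k of them are at least 130, the other 11 − k are at most 129, so the total is at most k·182 + (11 − k)·129.
This must reach 1423, so k·182 + (11 − k)·129 ≥ 1423, giving k ≥ 1.
Exactly 1 works: 1 value at 182 and 10 at 129 total 1472; lower one of the high values by 49 (still ≥ 130) to hit 1423.

1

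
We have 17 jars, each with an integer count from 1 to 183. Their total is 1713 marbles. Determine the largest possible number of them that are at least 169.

10

If k of the values are ≥ 169, the total is ≥ 169k + 1(17 − k).
Setting 169k + 1(17 − k) ≤ 1713 gives 168k ≤ 1696, so k ≤ 10.
k = 10 is achieved by 10 values at 169 and 7 at 1, total 1697; add 16 to one value (staying below 169) to reach 1713.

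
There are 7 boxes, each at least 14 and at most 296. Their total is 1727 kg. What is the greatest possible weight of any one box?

296

Maximizing one value means minimizing the remaining 6.
The other 6 contribute at least 6 × 14 = 84, leaving at most 1727 − 84 = 1643.
But each box is capped at 296, so the maximum is 296.
Achievable: one at 296 and the other 6 totalling 1431, which fits since 6 × 14 ≤ 1431 ≤ 6 × 296.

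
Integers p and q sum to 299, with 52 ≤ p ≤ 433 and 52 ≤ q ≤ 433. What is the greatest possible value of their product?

pq = p(299 − p) is maximized when p is as near 299/2 as the bounds allow.
Taking p = 149 and q = 150 (both in [52, 433]) gives pq = 22350.

22350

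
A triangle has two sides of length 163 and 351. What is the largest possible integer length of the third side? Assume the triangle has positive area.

513

The third side must be less than 163 + 351 = 514.
The largest integer below 514 is 513.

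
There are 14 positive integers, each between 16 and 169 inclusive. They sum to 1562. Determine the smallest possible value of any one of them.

Minimizing one value means maximizing the remaining 13.
The other 13 can take up 13 × 169 = 2197 ≥ 1562 − 16, so one integer can sit at its floor of 16.
Achievable: one at 16 and the other 13 totalling 1546, which fits since 13 × 16 ≤ 1546 ≤ 13 × 169.

16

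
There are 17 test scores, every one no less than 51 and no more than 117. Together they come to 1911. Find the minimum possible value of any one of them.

Minimizing one value means maximizing the remaining 16.
The other 16 can take up 16 × 117 = 1872 ≥ 1911 − 51, so one score can sit at its floor of 51.
Achievable: one at 51 and the other 16 totalling 1860, which fits since 16 × 51 ≤ 1860 ≤ 16 × 117.

51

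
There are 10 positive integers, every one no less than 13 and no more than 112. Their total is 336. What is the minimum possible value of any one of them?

13

To make one integer as small as possible, make the other 9 as large as possible.
The other 9 can take up 9 × 112 = 1008 ≥ 336 − 13, so one integer can sit at its floor of 13.
Achievable: one at 13 and the other 9 totalling 323, which fits since 9 × 13 ≤ 323 ≤ 9 × 112.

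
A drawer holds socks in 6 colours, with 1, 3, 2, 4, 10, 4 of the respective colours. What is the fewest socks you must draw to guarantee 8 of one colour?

22

In the worst case you take as many as possible of each colour without reaching 8: 1 + 3 + 2 + 4 + 7 + 4 = 21.
The next one must give 8 of some colour, so 21 + 1 = 22.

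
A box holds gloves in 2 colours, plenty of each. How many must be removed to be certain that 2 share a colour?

In the worst case you draw 1 of each of the 2 colours: 2 × 1 = 2.
One more forces 2 of some colour, so 2 + 1 = 3.

3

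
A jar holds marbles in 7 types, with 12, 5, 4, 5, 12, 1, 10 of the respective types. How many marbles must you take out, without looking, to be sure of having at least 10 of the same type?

In the worst case you take as many as possible of each type without reaching 10: 9 + 5 + 4 + 5 + 9 + 1 + 9 = 42.
The next one must give 10 of some type, so 42 + 1 = 43.

43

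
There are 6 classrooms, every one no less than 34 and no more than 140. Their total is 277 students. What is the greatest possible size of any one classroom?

To make one classroom as large as possible, make the other 5 as small as possible.
The other 5 contribute at least 5 × 34 = 170, leaving at most 277 − 170 = 107.
Since 107 ≤ 140, this is achievable: one at 107 and 5 at 34.

107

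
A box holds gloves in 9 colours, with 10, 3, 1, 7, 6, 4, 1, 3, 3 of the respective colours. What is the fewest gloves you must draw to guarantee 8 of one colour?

36

In the worst case you take as many as possible of each colour without reaching 8: 7 + 3 + 1 + 7 + 6 + 4 + 1 + 3 + 3 = 35.
The next one must give 8 of some colour, so 35 + 1 = 36.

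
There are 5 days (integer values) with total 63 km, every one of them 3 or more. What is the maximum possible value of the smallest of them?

The 5 values sum to 63, so their minimum is at most ⌊63/5⌋ = 12.
Taking 2 copies of 12 and 3 copies of 13 gives exactly 63, so 12 is attained.

12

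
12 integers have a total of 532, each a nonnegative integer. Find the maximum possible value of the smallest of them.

The 12 values sum to 532, so their minimum is at most ⌊532/12⌋ = 44.
Achievable: 8 of them at 44 and 4 at 45 total 532.

44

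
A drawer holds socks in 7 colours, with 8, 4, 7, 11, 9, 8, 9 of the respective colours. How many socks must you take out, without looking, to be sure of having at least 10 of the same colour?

55

In the worst case you take as many as possible of each colour without reaching 10: 8 + 4 + 7 + 9 + 9 + 8 + 9 = 54.
The next one must give 10 of some colour, so 54 + 1 = 55.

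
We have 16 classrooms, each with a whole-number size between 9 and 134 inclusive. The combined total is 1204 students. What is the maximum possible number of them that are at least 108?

Suppose k of them are at least 108. Those contribute at least 108 each and the other 16 − k at least 9 each.
So the total is at least 108k + 9(16 − k) = 144 + 99k. This must be ≤ 1204, giving k ≤ 10.
k = 10 is achieved by 10 values at 108 and 6 at 9, total 1134; add 70 to one value (staying below 108) to reach 1204.

10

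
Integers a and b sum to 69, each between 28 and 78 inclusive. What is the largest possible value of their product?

For a fixed sum, the product ab is largest when a and b are as close as possible.
Taking a = 34 and b = 35 (both in [28, 78]) gives ab = 1190.

1190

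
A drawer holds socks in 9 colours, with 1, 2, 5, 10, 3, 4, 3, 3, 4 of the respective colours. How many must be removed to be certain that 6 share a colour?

31

In the worst case you take as many as possible of each colour without reaching 6: 1 + 2 + 5 + 5 + 3 + 4 + 3 + 3 + 4 = 30.
The next one must give 6 of some colour, so 30 + 1 = 31.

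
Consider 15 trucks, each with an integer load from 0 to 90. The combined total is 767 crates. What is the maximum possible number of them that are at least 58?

13

Suppose k of them are at least 58. Those contribute at least 58 each and the other 15 − k at least 0 each.
So the total is at least 58k + 0(15 − k) = 0 + 58k. This must be ≤ 767, giving k ≤ 13.
k = 13 is achieved by 13 values at 58 and 2 at 0, total 754; add 13 to one value (staying below 58) to reach 767.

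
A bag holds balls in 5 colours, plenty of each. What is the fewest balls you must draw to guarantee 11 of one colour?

You could draw 10 of every colour without reaching 11 of any — 50 in all.
One more forces 11 of some colour, so 50 + 1 = 51.

51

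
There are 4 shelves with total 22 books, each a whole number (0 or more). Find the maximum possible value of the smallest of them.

If every one of the 4 were at least 6, the total would be at least 4 × 6 = 24 > 22.
Achievable: 2 of them at 5 and 2 at 6 total 22.

5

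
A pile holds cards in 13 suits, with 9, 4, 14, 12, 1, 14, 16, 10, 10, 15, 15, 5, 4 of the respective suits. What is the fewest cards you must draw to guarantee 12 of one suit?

110

In the worst case you take as many as possible of each suit without reaching 12: 9 + 4 + 11 + 11 + 1 + 11 + 11 + 10 + 10 + 11 + 11 + 5 + 4 = 109.
The next one must give 12 of some suit, so 109 + 1 = 110.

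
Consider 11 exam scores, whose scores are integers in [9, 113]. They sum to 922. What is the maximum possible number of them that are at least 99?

With k values at 99 or above and the rest at least 9, the sum is at least 99 + 90k.
Since the sum is 922, we need 90k ≤ 823, i.e. k ≤ 9.
k = 9 is achieved by 9 values at 99 and 2 at 9, total 909; add 13 to one value (staying below 99) to reach 922.

9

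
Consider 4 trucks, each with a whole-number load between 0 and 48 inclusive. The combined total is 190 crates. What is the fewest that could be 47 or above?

3

Each value short of 47 is at most 46, costing at least 48 − 46 = 2 against the maximum total of 192.
We can afford to lose at most 192 − 190 = 2, so at most ⌊2/2⌋ = 1 fall short, and at least 3 are ≥ 47.
Exactly 3 works: 3 values at 48 and 1 at 46 total 190.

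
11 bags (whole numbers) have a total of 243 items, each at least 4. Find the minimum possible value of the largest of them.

The 11 values sum to 243, so their maximum is at least ⌈243/11⌉ = 23.
Taking 10 copies of 22 and 1 copy of 23 gives exactly 243, so 23 is attained.

23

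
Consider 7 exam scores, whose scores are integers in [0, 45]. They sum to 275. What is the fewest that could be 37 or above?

Suppose at most 7 − j of them reach 37; then j values are ≤ 36 and the rest ≤ 45.
The total is then ≤ 36·j + 45·(7 − j) = 315 − 9j. For this to be ≥ 275 we need j ≤ 4, so at least 7 − 4 = 3 must reach 37.
Exactly 3 works: 3 values at 45 and 4 at 36 total 279; lower one of the high values by 4 (still ≥ 37) to hit 275.

3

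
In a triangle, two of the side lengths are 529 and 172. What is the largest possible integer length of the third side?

The third side must be less than 529 + 172 = 701.
The largest integer below 701 is 700.

700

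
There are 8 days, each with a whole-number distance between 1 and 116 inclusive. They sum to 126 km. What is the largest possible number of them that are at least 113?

1

With k values at 113 or above and the rest at least 1, the sum is at least 8 + 112k.
Since the sum is 126, we need 112k ≤ 118, i.e. k ≤ 1.
k = 1 is achieved by 1 value at 113 and 7 at 1, total 120; add 6 to one value (staying below 113) to reach 126.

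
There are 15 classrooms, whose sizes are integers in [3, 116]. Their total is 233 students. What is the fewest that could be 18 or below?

4

Let j be the number exceeding 18. Then the total is ≥ 19·j + 3·(15 − j) = 45 + 16j.
So 16j ≤ 188 and j ≤ 11; hence at least 15 − 11 = 4 are ≤ 18.
Exactly 4 works: 4 values at 3 and 11 at 19 total 221; raise one of the low values by 12 (still ≤ 18) to hit 233.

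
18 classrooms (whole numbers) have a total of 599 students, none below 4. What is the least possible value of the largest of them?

34

If every one of the 18 were at most 33, the total would be at most 18 × 33 = 594 < 599.
Achievable: 5 of them at 34 and 13 at 33 total 599.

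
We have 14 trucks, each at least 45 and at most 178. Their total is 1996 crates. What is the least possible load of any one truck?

45

Minimizing one value means maximizing the remaining 13.
The other 13 can take up 13 × 178 = 2314 ≥ 1996 − 45, so one truck can sit at its floor of 45.
Achievable: one at 45 and the other 13 totalling 1951, which fits since 13 × 45 ≤ 1951 ≤ 13 × 178.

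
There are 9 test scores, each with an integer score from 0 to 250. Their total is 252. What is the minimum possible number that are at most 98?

7

Let j be the number exceeding 98. Then the total is ≥ 99·j + 0·(9 − j) = 0 + 99j.
So 99j ≤ 252 and j ≤ 2; hence at least 9 − 2 = 7 are ≤ 98.
Exactly 7 works: 7 values at 0 and 2 at 99 total 198; raise one of the low values by 54 (still ≤ 98) to hit 252.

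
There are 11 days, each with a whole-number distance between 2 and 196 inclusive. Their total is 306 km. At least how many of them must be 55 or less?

Each value above 55 is at least 56, contributing at least 56 − 2 = 54 above the floor 2.
The sum exceeds the floor total 22 by 284, so at most ⌊284/54⌋ = 5 exceed 55, and at least 6 are ≤ 55.
Exactly 6 works: 6 values at 2 and 5 at 56 total 292; raise one of the low values by 14 (still ≤ 55) to hit 306.

6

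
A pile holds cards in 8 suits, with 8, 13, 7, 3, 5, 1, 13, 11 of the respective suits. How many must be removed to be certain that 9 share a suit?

49

In the worst case you take as many as possible of each suit without reaching 9: 8 + 8 + 7 + 3 + 5 + 1 + 8 + 8 = 48.
The next one must give 9 of some suit, so 48 + 1 = 49.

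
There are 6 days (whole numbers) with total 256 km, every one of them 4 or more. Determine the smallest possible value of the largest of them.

43

The average is 256/6 > 42, so not all 6 can be 42 or less; the largest is ≥ 43.
Equality holds with 4 values of 43 and 2 values of 42.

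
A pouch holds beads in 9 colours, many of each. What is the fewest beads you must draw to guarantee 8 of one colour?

64

In the worst case you draw 7 of each of the 9 colours: 9 × 7 = 63.
One more forces 8 of some colour, so 63 + 1 = 64.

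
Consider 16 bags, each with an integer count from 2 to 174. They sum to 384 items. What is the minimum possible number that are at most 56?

10

Each value above 56 is at least 57, contributing at least 57 − 2 = 55 above the floor 2.
The sum exceeds the floor total 32 by 352, so at most ⌊352/55⌋ = 6 exceed 56, and at least 10 are ≤ 56.
Exactly 10 works: 10 values at 2 and 6 at 57 total 362; raise one of the low values by 22 (still ≤ 56) to hit 384.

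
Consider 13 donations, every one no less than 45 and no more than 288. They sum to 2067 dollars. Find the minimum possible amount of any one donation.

45

Minimizing one value means maximizing the remaining 12.
The other 12 can take up 12 × 288 = 3456 ≥ 2067 − 45, so one donation can sit at its floor of 45.
Achievable: one at 45 and the other 12 totalling 2022, which fits since 12 × 45 ≤ 2022 ≤ 12 × 288.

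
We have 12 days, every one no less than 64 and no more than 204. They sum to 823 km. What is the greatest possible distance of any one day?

119

To make one day as large as possible, make the other 11 as small as possible.
The other 11 contribute at least 11 × 64 = 704, leaving at most 823 − 704 = 119.
Since 119 ≤ 204, this is achievable: one at 119 and 11 at 64.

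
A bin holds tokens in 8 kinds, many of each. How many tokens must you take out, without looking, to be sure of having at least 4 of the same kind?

You could draw 3 of every kind without reaching 4 of any — 24 in all.
One more forces 4 of some kind, so 24 + 1 = 25.

25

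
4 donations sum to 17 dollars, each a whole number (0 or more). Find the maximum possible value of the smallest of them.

The average is 17/4 < 5, so some value is ≤ 4.
Equality holds with 3 values of 4 and 1 value of 5.

4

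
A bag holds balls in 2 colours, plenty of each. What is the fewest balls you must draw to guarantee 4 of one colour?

You could draw 3 of every colour without reaching 4 of any — 6 in all.
One more forces 4 of some colour, so 6 + 1 = 7.

7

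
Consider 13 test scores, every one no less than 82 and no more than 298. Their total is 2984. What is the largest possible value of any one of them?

Maximizing one value means minimizing the remaining 12.
The other 12 contribute at least 12 × 82 = 984, leaving at most 2984 − 984 = 2000.
But each score is capped at 298, so the maximum is 298.
Achievable: one at 298 and the other 12 totalling 2686, which fits since 12 × 82 ≤ 2686 ≤ 12 × 298.

298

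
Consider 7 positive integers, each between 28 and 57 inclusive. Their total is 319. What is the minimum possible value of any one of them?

28

To make one integer as small as possible, make the other 6 as large as possible.
The other 6 can take up 6 × 57 = 342 ≥ 319 − 28, so one integer can sit at its floor of 28.
Achievable: one at 28 and the other 6 totalling 291, which fits since 6 × 28 ≤ 291 ≤ 6 × 57.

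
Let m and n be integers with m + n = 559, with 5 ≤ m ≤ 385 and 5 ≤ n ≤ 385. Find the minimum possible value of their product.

66990

mn = m(559 − m) is concave in m, so over [174, 385] it is minimized at an endpoint.
The extreme feasible split is m = 174, n = 385, giving mn = 66990.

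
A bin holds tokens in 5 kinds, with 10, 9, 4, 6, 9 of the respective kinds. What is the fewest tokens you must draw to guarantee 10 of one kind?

38

In the worst case you take as many as possible of each kind without reaching 10: 9 + 9 + 4 + 6 + 9 = 37.
The next one must give 10 of some kind, so 37 + 1 = 38.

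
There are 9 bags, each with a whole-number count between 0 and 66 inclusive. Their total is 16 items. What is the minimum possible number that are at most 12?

8

If only k of them are at most 12, the other 9 − k are at least 13, so the total is at least (9 − k)·13 + k·0.
This is ≤ 16, so (9 − k)·13 + 0k ≤ 16, which gives k ≥ 8.
Exactly 8 works: 8 values at 0 and 1 at 13 total 13; raise one of the low values by 3 (still ≤ 12) to hit 16.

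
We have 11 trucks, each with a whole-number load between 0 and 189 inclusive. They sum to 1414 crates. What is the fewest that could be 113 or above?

3

If only k of them are at least 113, the other 11 − k are at most 112, so the total is at most k·189 + (11 − k)·112.
This must reach 1414, so k·189 + (11 − k)·112 ≥ 1414, giving k ≥ 3.
Exactly 3 works: 3 values at 189 and 8 at 112 total 1463; lower one of the high values by 49 (still ≥ 113) to hit 1414.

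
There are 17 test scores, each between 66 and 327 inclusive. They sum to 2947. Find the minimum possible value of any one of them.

Minimizing one value means maximizing the remaining 16.
The other 16 can take up 16 × 327 = 5232 ≥ 2947 − 66, so one score can sit at its floor of 66.
Achievable: one at 66 and the other 16 totalling 2881, which fits since 16 × 66 ≤ 2881 ≤ 16 × 327.

66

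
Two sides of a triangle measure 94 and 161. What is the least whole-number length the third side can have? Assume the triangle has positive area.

The third side must exceed |94 − 161| = 67.
The smallest integer above 67 is 68.

68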